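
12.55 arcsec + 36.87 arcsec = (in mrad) 0.2396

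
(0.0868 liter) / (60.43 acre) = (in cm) 3.549e-08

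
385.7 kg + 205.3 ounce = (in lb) 863.2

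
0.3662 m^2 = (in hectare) 3.662e-05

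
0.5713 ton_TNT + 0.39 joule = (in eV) 1.492e+28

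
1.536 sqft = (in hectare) 1.427e-05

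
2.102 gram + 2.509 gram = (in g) 4.611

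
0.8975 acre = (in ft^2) 3.91e+04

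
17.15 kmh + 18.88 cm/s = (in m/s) 4.953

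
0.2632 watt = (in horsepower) 0.000353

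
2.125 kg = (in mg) 2.125e+06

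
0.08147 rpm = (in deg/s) 0.4888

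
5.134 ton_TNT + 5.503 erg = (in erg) 2.148e+17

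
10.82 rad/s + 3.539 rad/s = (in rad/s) 14.36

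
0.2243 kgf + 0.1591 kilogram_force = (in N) 3.76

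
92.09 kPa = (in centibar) 92.09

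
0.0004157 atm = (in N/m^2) 42.12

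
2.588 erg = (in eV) 1.615e+12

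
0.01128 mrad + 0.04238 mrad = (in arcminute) 0.1845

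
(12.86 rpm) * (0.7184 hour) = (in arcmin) 1.197e+07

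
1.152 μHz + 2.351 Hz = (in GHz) 2.351e-09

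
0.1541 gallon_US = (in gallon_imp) 0.1283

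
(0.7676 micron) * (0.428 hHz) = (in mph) 7.349e-05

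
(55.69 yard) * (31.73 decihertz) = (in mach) 0.4745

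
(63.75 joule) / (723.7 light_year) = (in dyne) 9.311e-13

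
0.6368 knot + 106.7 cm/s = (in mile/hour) 3.12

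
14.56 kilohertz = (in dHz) 1.456e+05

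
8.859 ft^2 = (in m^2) 0.823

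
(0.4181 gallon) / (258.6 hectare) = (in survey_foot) 2.008e-09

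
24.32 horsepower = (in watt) 1.814e+04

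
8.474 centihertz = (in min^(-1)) 5.084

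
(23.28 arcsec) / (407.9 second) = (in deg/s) 1.585e-05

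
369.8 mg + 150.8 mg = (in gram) 0.5206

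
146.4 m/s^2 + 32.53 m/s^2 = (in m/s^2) 178.9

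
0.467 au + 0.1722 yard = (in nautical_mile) 3.772e+07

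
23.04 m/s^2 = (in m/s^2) 23.04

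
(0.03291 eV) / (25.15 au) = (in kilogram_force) 1.429e-34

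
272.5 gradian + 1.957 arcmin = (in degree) 245.3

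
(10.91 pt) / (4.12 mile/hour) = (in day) 2.419e-08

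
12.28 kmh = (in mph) 7.63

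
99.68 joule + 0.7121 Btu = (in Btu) 0.8066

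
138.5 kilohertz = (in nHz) 1.385e+14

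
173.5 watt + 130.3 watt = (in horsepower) 0.4074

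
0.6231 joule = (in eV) 3.889e+18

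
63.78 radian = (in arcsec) 1.316e+07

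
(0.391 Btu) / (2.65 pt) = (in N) 4.413e+05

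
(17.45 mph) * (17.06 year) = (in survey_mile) 2.608e+06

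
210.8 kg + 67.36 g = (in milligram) 2.109e+08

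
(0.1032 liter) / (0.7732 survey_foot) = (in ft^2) 0.004713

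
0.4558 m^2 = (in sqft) 4.906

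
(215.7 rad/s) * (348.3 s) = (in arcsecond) 1.55e+10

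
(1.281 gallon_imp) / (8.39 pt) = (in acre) 0.0004862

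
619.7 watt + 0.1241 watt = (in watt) 619.8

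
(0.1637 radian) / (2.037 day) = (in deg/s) 5.329e-05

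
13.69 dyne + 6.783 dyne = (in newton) 0.0002047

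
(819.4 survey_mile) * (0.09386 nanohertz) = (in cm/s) 0.01238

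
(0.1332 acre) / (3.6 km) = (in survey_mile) 9.304e-05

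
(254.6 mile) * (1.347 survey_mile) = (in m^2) 8.882e+08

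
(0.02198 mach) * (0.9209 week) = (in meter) 4.168e+06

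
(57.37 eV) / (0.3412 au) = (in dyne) 1.801e-23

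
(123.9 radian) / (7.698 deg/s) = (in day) 0.01067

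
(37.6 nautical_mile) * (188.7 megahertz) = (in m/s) 1.314e+13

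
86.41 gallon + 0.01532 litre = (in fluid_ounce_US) 1.106e+04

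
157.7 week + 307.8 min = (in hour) 2.65e+04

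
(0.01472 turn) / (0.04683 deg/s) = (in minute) 1.886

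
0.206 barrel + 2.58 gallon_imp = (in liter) 44.48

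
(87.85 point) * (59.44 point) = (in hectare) 6.499e-08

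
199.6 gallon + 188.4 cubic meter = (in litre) 1.892e+05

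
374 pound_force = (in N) 1664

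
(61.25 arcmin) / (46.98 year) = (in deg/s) 6.89e-10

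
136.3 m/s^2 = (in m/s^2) 136.3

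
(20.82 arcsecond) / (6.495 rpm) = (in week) 2.454e-10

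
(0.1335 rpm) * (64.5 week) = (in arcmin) 1.875e+09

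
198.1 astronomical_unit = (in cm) 2.964e+15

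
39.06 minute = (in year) 7.432e-05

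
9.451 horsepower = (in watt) 7048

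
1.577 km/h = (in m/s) 0.4381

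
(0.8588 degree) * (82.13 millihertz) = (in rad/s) 0.001231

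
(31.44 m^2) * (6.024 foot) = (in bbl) 363.1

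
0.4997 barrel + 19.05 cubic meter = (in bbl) 120.3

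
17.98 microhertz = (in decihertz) 0.0001798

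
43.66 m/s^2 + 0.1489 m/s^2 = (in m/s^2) 43.81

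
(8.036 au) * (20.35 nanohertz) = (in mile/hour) 5.472e+04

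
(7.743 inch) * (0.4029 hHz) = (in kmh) 28.53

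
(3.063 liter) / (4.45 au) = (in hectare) 4.601e-19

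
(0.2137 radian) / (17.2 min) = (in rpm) 0.001977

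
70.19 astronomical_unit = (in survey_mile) 6.525e+09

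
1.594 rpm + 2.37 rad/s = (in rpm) 24.23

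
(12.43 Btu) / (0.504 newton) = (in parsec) 8.433e-13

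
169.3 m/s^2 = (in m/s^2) 169.3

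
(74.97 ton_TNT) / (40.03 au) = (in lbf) 0.01178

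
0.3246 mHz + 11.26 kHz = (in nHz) 1.126e+13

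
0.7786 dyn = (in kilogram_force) 7.94e-07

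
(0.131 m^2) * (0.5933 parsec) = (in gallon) 6.336e+17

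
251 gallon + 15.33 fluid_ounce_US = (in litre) 950.6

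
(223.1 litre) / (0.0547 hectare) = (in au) 2.726e-15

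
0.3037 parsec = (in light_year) 0.9905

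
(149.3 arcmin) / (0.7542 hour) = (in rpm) 0.0001527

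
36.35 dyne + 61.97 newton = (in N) 61.97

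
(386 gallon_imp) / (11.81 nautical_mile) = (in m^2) 8.023e-05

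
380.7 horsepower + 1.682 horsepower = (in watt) 2.851e+05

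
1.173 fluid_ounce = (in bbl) 0.0002182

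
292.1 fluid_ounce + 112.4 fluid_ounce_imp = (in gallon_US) 3.126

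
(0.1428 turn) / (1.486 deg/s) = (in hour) 0.00961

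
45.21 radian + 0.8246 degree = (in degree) 2591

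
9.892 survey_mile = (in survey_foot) 5.223e+04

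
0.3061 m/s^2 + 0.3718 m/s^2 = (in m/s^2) 0.6779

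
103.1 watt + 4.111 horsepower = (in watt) 3169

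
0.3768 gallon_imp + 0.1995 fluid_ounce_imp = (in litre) 1.719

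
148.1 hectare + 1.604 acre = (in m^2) 1.487e+06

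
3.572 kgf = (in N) 35.03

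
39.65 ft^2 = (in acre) 0.0009102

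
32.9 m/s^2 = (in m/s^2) 32.9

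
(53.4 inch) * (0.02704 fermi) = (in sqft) 3.948e-16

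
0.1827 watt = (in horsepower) 0.000245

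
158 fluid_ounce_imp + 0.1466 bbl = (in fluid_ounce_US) 939.9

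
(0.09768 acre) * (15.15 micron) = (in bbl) 0.03767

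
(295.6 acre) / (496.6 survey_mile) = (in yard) 1.637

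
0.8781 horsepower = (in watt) 654.8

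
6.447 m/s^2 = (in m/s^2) 6.447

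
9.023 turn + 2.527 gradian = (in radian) 56.73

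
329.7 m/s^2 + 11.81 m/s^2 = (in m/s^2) 341.5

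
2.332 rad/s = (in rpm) 22.27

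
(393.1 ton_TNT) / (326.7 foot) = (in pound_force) 3.713e+09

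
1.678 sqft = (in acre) 3.852e-05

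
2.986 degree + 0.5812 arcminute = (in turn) 0.008321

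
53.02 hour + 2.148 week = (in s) 1.49e+06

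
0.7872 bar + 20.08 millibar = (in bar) 0.8073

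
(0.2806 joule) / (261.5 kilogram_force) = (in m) 0.0001094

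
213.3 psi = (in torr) 1.103e+04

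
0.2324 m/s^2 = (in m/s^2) 0.2324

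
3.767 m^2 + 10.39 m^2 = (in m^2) 14.16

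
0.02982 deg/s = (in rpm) 0.00497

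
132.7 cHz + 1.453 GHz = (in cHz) 1.453e+11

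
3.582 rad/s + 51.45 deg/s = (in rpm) 42.78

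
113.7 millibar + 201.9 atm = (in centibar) 2.047e+04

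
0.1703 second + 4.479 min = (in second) 268.9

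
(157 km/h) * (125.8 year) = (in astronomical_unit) 1.157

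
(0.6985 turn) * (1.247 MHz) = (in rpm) 5.226e+07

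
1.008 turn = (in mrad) 6333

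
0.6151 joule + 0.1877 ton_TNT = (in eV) 4.902e+27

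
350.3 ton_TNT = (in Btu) 1.389e+09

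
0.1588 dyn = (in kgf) 1.619e-07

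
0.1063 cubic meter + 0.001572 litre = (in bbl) 0.6686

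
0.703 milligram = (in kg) 7.03e-07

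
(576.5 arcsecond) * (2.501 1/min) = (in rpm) 0.001113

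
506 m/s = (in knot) 983.6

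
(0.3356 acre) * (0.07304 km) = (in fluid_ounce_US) 3.354e+09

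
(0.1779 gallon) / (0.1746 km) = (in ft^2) 4.152e-05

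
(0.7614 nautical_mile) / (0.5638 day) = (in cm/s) 2.895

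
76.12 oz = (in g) 2158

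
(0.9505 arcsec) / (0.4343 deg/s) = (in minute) 1.013e-05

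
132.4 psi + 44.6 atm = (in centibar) 5432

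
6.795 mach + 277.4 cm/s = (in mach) 6.803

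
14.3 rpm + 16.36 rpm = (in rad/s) 3.211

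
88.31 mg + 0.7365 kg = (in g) 736.6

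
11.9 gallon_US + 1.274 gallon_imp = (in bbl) 0.3198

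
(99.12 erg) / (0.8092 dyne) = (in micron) 1.225e+06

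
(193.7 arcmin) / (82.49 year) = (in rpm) 2.068e-10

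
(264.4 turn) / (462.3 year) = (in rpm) 1.088e-06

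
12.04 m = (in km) 0.01204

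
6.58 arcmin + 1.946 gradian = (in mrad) 32.48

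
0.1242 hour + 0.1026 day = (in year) 0.0002953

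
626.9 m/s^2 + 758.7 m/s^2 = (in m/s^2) 1386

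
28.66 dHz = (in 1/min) 172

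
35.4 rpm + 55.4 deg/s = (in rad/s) 4.674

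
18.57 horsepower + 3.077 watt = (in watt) 1.385e+04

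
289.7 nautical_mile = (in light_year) 5.671e-11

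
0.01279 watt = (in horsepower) 1.715e-05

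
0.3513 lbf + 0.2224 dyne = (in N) 1.563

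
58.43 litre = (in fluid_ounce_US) 1976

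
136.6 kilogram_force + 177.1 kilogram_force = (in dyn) 3.076e+08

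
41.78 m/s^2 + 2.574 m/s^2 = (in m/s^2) 44.35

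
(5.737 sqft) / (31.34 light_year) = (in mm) 1.798e-15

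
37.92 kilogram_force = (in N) 371.9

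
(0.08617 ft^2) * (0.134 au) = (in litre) 1.605e+11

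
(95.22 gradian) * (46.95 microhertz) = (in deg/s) 0.004024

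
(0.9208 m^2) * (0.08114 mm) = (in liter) 0.07471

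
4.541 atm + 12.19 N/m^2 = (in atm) 4.541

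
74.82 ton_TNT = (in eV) 1.954e+30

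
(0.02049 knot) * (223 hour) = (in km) 8.462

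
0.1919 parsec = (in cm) 5.921e+17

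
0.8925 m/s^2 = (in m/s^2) 0.8925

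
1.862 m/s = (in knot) 3.619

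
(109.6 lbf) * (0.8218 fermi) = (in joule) 4.006e-13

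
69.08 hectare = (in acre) 170.7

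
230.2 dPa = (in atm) 0.0002272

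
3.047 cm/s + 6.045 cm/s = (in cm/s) 9.092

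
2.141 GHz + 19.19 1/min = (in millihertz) 2.141e+12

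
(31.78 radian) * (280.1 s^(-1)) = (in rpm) 8.5e+04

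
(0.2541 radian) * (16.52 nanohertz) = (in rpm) 4.009e-08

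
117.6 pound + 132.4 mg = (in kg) 53.34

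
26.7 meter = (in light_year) 2.822e-15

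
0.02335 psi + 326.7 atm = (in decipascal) 3.31e+08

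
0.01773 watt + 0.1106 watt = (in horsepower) 0.0001721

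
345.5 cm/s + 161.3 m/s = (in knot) 320.3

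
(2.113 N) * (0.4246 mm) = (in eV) 5.6e+15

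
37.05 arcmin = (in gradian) 0.6861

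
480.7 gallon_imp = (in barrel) 13.75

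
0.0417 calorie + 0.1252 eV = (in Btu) 0.0001654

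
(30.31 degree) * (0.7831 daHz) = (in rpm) 39.56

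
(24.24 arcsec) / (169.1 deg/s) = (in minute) 6.636e-07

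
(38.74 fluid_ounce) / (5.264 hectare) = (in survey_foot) 7.141e-08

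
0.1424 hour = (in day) 0.005933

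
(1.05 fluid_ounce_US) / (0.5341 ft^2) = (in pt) 1.774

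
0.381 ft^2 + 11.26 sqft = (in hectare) 0.0001081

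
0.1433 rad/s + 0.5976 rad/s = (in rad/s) 0.7409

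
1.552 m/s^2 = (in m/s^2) 1.552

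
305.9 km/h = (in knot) 165.2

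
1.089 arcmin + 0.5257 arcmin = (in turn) 7.475e-05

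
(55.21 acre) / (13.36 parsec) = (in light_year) 5.729e-29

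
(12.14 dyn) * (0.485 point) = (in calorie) 4.964e-09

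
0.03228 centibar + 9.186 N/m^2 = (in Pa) 41.47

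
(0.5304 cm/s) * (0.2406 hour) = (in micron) 4.594e+06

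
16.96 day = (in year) 0.04647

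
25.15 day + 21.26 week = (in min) 2.505e+05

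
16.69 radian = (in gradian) 1063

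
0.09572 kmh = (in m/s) 0.02659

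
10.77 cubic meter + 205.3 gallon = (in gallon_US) 3050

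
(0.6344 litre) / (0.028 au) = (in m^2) 1.515e-13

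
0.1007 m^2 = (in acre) 2.488e-05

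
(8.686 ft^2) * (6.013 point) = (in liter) 1.712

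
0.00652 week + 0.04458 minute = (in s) 3946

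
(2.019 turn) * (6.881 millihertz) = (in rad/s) 0.08729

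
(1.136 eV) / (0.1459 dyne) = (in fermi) 124.7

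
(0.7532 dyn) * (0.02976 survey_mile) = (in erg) 3607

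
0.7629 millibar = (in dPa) 762.9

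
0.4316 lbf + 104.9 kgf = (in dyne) 1.031e+08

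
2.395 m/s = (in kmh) 8.622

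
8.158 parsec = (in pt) 7.136e+20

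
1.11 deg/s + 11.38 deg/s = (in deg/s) 12.49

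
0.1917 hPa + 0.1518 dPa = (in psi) 0.002783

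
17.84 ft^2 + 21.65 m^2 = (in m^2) 23.31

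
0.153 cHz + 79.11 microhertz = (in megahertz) 1.609e-09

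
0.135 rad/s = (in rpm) 1.289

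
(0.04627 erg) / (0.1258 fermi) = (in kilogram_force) 3.751e+06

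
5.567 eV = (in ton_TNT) 2.132e-28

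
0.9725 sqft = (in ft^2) 0.9725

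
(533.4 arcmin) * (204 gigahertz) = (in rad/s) 3.165e+10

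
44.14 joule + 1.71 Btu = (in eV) 1.154e+22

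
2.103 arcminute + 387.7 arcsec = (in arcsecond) 513.9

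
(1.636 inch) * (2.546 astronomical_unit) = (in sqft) 1.704e+11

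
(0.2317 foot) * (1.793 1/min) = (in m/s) 0.00211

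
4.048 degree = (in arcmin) 242.9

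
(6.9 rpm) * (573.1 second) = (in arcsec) 8.541e+07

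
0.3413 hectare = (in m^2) 3413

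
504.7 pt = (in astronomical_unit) 1.19e-12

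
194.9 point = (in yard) 0.07519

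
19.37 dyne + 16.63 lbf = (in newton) 73.97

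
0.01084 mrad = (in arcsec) 2.236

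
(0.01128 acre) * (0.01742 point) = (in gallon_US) 0.07411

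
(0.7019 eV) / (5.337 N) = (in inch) 8.296e-19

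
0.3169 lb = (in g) 143.7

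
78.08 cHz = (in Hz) 0.7808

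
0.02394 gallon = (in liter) 0.09062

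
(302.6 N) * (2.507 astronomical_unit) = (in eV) 7.083e+32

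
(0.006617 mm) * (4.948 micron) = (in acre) 8.09e-15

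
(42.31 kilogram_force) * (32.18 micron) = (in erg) 1.335e+05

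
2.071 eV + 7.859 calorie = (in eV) 2.052e+20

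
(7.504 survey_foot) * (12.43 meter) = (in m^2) 28.43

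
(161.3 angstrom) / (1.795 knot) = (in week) 2.888e-14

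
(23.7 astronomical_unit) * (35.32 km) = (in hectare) 1.252e+13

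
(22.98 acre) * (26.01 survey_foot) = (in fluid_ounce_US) 2.493e+10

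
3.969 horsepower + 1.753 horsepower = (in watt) 4267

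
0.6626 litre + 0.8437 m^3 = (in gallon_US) 223.1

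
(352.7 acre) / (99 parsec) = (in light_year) 4.939e-29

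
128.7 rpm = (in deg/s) 772.2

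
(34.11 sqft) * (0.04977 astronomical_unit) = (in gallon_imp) 5.19e+12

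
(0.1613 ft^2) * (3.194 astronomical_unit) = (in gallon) 1.892e+12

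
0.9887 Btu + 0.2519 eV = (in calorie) 249.3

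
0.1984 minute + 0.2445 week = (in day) 1.712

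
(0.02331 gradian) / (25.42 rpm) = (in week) 2.274e-10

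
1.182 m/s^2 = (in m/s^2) 1.182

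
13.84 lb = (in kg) 6.278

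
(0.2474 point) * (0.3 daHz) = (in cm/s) 0.02618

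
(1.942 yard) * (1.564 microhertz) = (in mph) 6.213e-06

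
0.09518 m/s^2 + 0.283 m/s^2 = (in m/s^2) 0.3782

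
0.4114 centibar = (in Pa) 411.4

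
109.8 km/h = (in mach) 0.08957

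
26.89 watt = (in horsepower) 0.03606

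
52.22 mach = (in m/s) 1.778e+04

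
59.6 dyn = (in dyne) 59.6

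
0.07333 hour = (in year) 8.371e-06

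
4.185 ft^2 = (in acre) 9.607e-05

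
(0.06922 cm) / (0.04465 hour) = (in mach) 1.265e-08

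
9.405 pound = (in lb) 9.405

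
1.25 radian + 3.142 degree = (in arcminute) 4486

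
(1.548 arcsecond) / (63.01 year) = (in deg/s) 2.164e-13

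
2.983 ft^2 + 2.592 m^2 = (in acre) 0.000709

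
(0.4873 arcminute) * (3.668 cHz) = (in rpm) 4.965e-05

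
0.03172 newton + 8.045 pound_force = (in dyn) 3.582e+06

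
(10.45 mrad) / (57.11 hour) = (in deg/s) 2.912e-06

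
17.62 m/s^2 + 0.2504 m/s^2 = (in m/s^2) 17.87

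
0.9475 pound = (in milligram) 4.298e+05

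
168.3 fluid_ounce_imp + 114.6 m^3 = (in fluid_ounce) 3.875e+06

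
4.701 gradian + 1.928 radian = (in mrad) 2002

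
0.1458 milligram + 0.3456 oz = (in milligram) 9798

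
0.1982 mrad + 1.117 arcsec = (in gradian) 0.01296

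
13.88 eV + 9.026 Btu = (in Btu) 9.026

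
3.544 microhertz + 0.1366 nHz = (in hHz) 3.544e-08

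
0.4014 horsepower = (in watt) 299.3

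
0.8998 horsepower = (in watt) 671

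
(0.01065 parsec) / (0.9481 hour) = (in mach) 2.828e+08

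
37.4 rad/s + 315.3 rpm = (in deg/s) 4035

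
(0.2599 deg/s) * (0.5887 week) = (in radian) 1615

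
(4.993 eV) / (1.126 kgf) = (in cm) 7.245e-18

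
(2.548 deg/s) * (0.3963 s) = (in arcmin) 60.59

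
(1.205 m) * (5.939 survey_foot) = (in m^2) 2.181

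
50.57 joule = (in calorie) 12.09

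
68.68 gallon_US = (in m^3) 0.26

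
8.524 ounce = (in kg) 0.2417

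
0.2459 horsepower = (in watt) 183.4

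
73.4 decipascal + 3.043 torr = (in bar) 0.00413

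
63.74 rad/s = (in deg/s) 3652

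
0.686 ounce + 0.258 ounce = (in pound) 0.059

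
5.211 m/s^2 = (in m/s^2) 5.211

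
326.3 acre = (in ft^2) 1.421e+07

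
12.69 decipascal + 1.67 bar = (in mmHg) 1253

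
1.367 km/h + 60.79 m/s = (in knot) 118.9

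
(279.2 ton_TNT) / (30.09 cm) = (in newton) 3.882e+12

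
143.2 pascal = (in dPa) 1432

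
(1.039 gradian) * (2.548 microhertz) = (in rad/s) 4.158e-08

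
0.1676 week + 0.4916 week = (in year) 0.01264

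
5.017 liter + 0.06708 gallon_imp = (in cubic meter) 0.005322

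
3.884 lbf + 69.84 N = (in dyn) 8.712e+06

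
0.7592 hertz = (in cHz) 75.92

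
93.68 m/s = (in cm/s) 9368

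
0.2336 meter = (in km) 0.0002336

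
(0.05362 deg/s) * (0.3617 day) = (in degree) 1676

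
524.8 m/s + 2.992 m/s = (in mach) 1.55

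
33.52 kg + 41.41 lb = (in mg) 5.23e+07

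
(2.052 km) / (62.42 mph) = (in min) 1.226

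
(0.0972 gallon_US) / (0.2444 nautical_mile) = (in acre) 2.009e-10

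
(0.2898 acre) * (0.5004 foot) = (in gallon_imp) 3.935e+04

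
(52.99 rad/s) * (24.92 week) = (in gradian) 5.084e+10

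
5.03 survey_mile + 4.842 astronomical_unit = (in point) 2.053e+15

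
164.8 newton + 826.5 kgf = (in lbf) 1859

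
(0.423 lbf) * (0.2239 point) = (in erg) 1486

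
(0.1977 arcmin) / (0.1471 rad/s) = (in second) 0.0003909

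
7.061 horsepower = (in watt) 5265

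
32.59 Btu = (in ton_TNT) 8.218e-06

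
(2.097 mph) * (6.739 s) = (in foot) 20.73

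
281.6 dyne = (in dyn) 281.6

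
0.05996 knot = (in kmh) 0.111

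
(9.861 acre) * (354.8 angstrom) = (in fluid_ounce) 47.88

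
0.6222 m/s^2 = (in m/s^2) 0.6222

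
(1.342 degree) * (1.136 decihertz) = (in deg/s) 0.1525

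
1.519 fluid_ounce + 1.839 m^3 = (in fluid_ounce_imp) 6.473e+04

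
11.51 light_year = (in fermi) 1.089e+32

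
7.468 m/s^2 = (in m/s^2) 7.468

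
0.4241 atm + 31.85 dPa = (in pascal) 4.298e+04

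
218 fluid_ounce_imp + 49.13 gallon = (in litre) 192.2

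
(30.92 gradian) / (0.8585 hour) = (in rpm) 0.001501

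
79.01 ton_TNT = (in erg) 3.306e+18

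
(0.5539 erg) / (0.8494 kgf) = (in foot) 2.182e-08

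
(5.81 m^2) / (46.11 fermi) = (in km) 1.26e+11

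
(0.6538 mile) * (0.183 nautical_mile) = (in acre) 88.12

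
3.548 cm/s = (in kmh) 0.1277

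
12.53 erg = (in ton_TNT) 2.995e-16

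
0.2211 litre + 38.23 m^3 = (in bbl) 240.5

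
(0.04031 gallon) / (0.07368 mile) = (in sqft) 1.385e-05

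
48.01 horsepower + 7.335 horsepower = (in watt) 4.127e+04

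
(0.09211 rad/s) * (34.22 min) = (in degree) 1.084e+04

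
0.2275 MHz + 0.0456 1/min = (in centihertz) 2.275e+07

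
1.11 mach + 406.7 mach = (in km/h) 4.999e+05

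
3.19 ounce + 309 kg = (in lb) 681.4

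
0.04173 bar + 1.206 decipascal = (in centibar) 4.173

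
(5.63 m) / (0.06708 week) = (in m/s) 0.0001388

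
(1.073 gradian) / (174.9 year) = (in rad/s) 3.056e-12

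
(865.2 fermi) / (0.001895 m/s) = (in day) 5.284e-15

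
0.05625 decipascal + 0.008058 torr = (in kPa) 0.00108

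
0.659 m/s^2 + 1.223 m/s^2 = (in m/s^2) 1.882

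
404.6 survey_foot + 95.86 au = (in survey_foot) 4.705e+13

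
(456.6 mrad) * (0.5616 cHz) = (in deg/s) 0.1469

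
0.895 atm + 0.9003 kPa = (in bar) 0.9159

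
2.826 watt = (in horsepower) 0.00379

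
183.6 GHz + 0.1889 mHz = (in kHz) 1.836e+08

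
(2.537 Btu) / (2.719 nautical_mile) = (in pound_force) 0.1195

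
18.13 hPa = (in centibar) 1.813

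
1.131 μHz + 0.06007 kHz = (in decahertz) 6.007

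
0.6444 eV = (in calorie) 2.468e-20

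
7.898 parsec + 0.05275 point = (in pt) 6.908e+20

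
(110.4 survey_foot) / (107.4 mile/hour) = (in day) 8.112e-06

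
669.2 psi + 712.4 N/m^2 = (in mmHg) 3.461e+04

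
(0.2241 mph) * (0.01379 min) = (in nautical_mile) 4.476e-05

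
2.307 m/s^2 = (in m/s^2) 2.307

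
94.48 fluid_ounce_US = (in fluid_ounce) 94.48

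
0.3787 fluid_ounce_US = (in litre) 0.0112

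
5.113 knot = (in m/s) 2.63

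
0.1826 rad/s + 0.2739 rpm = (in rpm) 2.018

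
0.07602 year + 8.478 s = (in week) 3.964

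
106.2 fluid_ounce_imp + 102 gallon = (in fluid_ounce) 1.316e+04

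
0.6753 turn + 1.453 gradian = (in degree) 244.4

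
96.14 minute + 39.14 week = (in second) 2.368e+07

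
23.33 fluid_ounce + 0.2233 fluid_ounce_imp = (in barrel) 0.00438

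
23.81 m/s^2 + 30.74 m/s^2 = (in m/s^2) 54.55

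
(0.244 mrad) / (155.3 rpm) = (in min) 2.501e-07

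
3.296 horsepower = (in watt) 2458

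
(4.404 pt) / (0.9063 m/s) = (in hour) 4.762e-07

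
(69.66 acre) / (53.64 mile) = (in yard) 3.571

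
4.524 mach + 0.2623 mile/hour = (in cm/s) 1.541e+05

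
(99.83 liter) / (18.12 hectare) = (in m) 5.509e-07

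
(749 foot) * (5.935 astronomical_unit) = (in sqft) 2.182e+15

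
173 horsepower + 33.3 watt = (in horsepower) 173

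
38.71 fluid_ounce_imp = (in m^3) 0.0011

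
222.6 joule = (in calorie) 53.2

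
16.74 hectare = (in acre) 41.37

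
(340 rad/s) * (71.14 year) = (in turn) 1.214e+11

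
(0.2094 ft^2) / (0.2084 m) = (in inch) 3.675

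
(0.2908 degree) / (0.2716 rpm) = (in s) 0.1784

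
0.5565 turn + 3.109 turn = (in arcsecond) 4.75e+06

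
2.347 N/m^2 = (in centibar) 0.002347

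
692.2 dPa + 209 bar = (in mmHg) 1.568e+05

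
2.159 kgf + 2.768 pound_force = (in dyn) 3.349e+06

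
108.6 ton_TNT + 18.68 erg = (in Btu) 4.307e+08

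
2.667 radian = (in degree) 152.8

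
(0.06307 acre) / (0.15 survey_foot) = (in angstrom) 5.583e+13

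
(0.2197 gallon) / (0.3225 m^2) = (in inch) 0.1015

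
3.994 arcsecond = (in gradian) 0.001233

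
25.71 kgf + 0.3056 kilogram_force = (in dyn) 2.551e+07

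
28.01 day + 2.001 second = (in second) 2.42e+06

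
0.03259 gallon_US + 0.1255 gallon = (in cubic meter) 0.0005984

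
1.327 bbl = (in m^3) 0.211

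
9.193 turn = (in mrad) 5.776e+04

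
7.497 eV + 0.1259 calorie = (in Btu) 0.0004993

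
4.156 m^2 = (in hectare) 0.0004156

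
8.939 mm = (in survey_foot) 0.02933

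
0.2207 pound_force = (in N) 0.9817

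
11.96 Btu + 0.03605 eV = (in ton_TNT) 3.016e-06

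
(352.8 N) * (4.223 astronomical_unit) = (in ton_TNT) 5.327e+04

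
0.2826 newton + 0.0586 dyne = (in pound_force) 0.06353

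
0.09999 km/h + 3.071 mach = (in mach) 3.071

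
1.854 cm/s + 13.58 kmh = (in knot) 7.369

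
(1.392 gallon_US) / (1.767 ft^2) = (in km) 3.21e-05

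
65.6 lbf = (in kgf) 29.76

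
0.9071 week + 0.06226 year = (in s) 2.512e+06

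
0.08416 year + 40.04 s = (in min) 4.424e+04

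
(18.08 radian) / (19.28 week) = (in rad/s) 1.551e-06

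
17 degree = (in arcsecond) 6.12e+04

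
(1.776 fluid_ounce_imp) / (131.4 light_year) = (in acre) 1.003e-26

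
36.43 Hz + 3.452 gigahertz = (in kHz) 3.452e+06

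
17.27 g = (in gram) 17.27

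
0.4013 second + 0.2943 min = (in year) 5.727e-07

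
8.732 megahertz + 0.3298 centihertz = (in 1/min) 5.239e+08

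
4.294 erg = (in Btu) 4.07e-10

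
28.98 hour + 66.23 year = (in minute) 3.481e+07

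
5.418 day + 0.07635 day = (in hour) 131.9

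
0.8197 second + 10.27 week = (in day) 71.89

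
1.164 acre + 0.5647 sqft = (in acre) 1.164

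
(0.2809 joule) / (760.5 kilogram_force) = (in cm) 0.003766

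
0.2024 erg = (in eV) 1.263e+11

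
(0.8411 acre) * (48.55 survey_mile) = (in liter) 2.66e+11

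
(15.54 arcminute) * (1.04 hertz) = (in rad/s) 0.004701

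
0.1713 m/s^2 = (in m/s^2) 0.1713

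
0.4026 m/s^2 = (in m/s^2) 0.4026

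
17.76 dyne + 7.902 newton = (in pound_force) 1.776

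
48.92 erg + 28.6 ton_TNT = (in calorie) 2.86e+10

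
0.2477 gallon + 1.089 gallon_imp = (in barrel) 0.03704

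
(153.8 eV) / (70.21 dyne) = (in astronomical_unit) 2.346e-25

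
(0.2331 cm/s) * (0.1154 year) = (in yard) 9277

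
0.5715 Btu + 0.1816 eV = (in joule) 603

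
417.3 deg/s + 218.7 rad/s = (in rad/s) 226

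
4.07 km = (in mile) 2.529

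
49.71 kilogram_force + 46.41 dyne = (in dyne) 4.875e+07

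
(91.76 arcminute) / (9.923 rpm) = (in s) 0.02569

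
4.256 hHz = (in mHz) 4.256e+05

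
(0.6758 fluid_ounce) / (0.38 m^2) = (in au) 3.516e-16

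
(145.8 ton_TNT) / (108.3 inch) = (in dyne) 2.218e+16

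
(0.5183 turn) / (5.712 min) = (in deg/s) 0.5444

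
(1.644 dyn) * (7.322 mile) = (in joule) 0.1937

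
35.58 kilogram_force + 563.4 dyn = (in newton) 348.9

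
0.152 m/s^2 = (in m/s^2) 0.152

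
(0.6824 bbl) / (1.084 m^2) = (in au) 6.69e-13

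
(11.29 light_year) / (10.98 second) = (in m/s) 9.728e+15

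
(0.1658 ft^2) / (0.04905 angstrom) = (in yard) 3.434e+09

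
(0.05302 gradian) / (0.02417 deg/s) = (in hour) 0.0005484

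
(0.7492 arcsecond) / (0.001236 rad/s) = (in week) 4.859e-09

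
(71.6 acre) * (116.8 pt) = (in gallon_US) 3.154e+06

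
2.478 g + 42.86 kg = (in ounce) 1512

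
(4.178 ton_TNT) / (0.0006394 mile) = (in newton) 1.699e+10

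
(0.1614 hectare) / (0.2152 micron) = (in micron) 7.5e+15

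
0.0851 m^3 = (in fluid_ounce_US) 2878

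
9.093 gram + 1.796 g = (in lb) 0.02401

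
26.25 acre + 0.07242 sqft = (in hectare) 10.62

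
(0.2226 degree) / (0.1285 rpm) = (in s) 0.2887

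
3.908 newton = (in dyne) 3.908e+05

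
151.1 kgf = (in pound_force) 333.1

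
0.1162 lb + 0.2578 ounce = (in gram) 60.02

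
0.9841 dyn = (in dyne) 0.9841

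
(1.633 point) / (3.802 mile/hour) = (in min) 5.649e-06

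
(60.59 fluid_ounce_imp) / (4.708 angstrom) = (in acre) 903.6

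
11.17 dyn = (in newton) 0.0001117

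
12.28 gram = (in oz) 0.4332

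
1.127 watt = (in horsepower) 0.001511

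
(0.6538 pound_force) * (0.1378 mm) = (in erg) 4008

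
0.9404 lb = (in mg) 4.266e+05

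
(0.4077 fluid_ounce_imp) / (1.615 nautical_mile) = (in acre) 9.57e-13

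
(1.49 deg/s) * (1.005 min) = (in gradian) 99.83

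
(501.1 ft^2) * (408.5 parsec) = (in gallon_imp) 1.291e+23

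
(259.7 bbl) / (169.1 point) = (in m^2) 692.1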